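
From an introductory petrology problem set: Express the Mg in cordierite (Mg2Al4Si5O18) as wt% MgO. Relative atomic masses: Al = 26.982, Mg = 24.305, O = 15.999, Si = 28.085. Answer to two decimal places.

13.78 wt%

M(Mg2Al4Si5O18) = 584.945 g/mol; M(MgO) = 40.304 g/mol.
Moles MgO per formula unit = 2 Mg ÷ 1 = 2.0000.
MgO fraction = (2.0000 × 40.304) / 584.945 = 80.608/584.945 = 0.1378.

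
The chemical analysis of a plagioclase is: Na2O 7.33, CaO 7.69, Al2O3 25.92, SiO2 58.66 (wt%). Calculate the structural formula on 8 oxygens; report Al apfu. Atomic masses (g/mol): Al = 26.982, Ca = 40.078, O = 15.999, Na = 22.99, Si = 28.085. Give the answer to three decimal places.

1.369 Al apfu

Na2O (M=61.979): mol = 0.11827; Na = 0.23654, O = 0.11827.
CaO (M=56.077): mol = 0.13713; Ca = 0.13713, O = 0.13713.
Al2O3 (M=101.961): mol = 0.25421; Al = 0.50842, O = 0.76263.
SiO2 (M=60.083): mol = 0.97632; Si = 0.97632, O = 1.95264.
ΣO = 2.97067; factor = 8/ΣO = 2.69300.
Al apfu = 0.50842 × 2.69300 = 1.369.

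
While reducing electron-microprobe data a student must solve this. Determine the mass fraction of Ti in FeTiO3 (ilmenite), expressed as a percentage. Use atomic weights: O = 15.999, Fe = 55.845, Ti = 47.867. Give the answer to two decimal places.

31.55 wt%

Molar mass of FeTiO3: 1·55.845 + 1·47.867 + 3·15.999 = 151.709 g/mol.
Mass of Ti per formula unit: 1 × 47.867 = 47.867 g.
Weight fraction Ti = 47.867 / 151.709 = 0.3155.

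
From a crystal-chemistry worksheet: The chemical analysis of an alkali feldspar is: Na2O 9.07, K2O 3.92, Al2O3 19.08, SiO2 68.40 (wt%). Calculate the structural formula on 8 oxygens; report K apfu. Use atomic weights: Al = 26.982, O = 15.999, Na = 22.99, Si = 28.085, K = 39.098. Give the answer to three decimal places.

Na2O: 9.07/61.979 = 0.14634 mol → 0.29268 mol Na, 0.14634 mol O.
K2O: 3.92/94.195 = 0.04162 mol → 0.08324 mol K, 0.04162 mol O.
Al2O3: 19.08/101.961 = 0.18713 mol → 0.37426 mol Al, 0.56139 mol O.
SiO2: 68.40/60.083 = 1.13843 mol → 1.13843 mol Si, 2.27686 mol O.
Total oxygen = 3.02621 mol. Normalization factor = 8/3.02621 = 2.64357.
K per 8 O = 0.08324 × 2.64357 = 0.220.

0.220 K apfu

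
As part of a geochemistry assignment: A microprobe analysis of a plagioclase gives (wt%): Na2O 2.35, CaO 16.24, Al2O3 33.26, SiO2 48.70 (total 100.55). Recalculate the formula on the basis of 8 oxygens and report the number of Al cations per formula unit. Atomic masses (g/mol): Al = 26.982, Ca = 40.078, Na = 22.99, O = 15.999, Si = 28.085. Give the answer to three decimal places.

1.783 Al apfu

Na2O: 2.35/61.979 = 0.03792 mol → 0.07584 mol Na, 0.03792 mol O.
CaO: 16.24/56.077 = 0.28960 mol → 0.28960 mol Ca, 0.28960 mol O.
Al2O3: 33.26/101.961 = 0.32620 mol → 0.65240 mol Al, 0.97860 mol O.
SiO2: 48.70/60.083 = 0.81055 mol → 0.81055 mol Si, 1.62110 mol O.
Total oxygen = 2.92722 mol. Normalization factor = 8/2.92722 = 2.73297.
Al per 8 O = 0.65240 × 2.73297 = 1.783.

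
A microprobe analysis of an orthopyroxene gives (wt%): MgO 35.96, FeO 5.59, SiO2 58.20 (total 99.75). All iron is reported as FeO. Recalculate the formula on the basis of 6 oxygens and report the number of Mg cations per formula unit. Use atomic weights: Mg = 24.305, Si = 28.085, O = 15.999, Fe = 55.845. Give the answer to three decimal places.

1.841 Mg apfu

35.96 wt% MgO ÷ 40.304 g/mol = 0.89222 mol, giving 0.89222 Mg and 0.89222 O.
5.59 wt% FeO ÷ 71.844 g/mol = 0.07781 mol, giving 0.07781 Fe and 0.07781 O.
58.20 wt% SiO2 ÷ 60.083 g/mol = 0.96866 mol, giving 0.96866 Si and 1.93732 O.
Oxygen sums to 2.90735; scaling by 6/2.90735 = 2.06374 puts the formula on 6 O.
Mg: 0.89222 × 2.06374 = 1.841 atoms per formula unit.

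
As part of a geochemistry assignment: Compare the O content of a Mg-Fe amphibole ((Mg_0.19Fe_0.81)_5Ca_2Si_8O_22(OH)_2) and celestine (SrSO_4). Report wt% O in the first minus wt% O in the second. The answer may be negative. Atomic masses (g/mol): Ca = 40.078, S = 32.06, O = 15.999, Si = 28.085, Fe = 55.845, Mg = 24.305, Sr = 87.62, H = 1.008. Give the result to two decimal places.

6.00 percentage points

First mineral: 383.976 g O in 940.090 g formula = 40.84 wt% O.
Second mineral: 63.996 g O in 183.676 g formula = 34.84 wt% O.
40.84% − 34.84% gives a difference of 6.00 percentage points.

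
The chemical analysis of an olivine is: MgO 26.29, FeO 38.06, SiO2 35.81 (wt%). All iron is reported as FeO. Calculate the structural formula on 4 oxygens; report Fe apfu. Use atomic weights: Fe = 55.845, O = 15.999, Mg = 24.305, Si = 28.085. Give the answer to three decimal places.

MgO (M=40.304): mol = 0.65229; Mg = 0.65229, O = 0.65229.
FeO (M=71.844): mol = 0.52976; Fe = 0.52976, O = 0.52976.
SiO2 (M=60.083): mol = 0.59601; Si = 0.59601, O = 1.19202.
ΣO = 2.37407; factor = 4/ΣO = 1.68487.
Fe apfu = 0.52976 × 1.68487 = 0.893.

0.893 Fe apfu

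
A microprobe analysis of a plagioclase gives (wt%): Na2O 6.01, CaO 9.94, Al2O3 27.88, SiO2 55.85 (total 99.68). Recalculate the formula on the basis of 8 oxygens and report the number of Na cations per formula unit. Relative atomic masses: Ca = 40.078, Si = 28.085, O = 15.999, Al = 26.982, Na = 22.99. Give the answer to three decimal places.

0.525 Na apfu

Na2O: 6.01/61.979 = 0.09697 mol → 0.19394 mol Na, 0.09697 mol O.
CaO: 9.94/56.077 = 0.17726 mol → 0.17726 mol Ca, 0.17726 mol O.
Al2O3: 27.88/101.961 = 0.27344 mol → 0.54688 mol Al, 0.82032 mol O.
SiO2: 55.85/60.083 = 0.92955 mol → 0.92955 mol Si, 1.85910 mol O.
Total oxygen = 2.95365 mol. Normalization factor = 8/2.95365 = 2.70851.
Na per 8 O = 0.19394 × 2.70851 = 0.525.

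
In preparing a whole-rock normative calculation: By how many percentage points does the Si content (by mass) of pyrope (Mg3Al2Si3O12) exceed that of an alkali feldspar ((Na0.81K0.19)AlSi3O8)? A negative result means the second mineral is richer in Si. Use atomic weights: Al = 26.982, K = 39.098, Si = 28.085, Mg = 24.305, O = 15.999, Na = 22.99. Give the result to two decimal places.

First mineral: 84.255 g Si in 403.122 g formula = 20.90 wt% Si.
Second mineral: 84.255 g Si in 265.280 g formula = 31.76 wt% Si.
20.90% − 31.76% gives a difference of -10.86 percentage points.

-10.86 percentage points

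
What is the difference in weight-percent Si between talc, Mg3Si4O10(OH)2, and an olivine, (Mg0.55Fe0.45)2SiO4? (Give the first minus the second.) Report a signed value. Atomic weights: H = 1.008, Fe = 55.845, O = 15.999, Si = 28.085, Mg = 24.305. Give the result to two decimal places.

First mineral: 112.340 g Si in 379.259 g formula = 29.62 wt% Si.
Second mineral: 28.085 g Si in 169.077 g formula = 16.61 wt% Si.
29.62% − 16.61% gives a difference of 13.01 percentage points.

13.01 percentage points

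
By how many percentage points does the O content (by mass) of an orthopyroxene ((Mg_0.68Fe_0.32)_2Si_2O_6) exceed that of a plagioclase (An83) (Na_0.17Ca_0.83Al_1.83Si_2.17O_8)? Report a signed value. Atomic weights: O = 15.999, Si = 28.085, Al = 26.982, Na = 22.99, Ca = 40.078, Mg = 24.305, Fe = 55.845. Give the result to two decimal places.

O in (Mg_0.68Fe_0.32)_2Si_2O_6: molar mass 220.960 g/mol; 6×15.999 = 95.994 g → 43.44 wt%.
O in Na_0.17Ca_0.83Al_1.83Si_2.17O_8: molar mass 275.487 g/mol; 8×15.999 = 127.992 g → 46.46 wt%.
Difference = 43.44 − 46.46 = -3.02 percentage points.

-3.02 percentage points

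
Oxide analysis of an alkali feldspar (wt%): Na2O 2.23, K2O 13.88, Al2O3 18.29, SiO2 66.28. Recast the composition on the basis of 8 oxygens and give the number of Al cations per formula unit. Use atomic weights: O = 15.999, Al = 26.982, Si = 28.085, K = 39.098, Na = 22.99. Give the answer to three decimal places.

0.980 Al apfu

Na2O: 2.23/61.979 = 0.03598 mol → 0.07196 mol Na, 0.03598 mol O.
K2O: 13.88/94.195 = 0.14735 mol → 0.29470 mol K, 0.14735 mol O.
Al2O3: 18.29/101.961 = 0.17938 mol → 0.35876 mol Al, 0.53814 mol O.
SiO2: 66.28/60.083 = 1.10314 mol → 1.10314 mol Si, 2.20628 mol O.
Total oxygen = 2.92775 mol. Normalization factor = 8/2.92775 = 2.73247.
Al per 8 O = 0.35876 × 2.73247 = 0.980.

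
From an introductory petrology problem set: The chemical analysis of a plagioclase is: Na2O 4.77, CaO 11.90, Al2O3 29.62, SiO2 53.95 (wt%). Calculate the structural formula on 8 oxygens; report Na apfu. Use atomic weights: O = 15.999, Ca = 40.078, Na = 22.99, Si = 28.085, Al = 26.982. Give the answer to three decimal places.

0.416 Na apfu

4.77 wt% Na2O ÷ 61.979 g/mol = 0.07696 mol, giving 0.15392 Na and 0.07696 O.
11.90 wt% CaO ÷ 56.077 g/mol = 0.21221 mol, giving 0.21221 Ca and 0.21221 O.
29.62 wt% Al2O3 ÷ 101.961 g/mol = 0.29050 mol, giving 0.58100 Al and 0.87150 O.
53.95 wt% SiO2 ÷ 60.083 g/mol = 0.89792 mol, giving 0.89792 Si and 1.79584 O.
Oxygen sums to 2.95651; scaling by 8/2.95651 = 2.70589 puts the formula on 8 O.
Na: 0.15392 × 2.70589 = 0.416 atoms per formula unit.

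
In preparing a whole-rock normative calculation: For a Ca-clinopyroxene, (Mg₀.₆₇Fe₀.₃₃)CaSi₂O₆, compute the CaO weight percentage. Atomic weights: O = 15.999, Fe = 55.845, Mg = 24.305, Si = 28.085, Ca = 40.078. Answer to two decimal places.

24.71 wt%

M((Mg₀.₆₇Fe₀.₃₃)CaSi₂O₆) = 226.955 g/mol; M(CaO) = 56.077 g/mol.
Moles CaO per formula unit = 1 Ca ÷ 1 = 1.0000.
CaO fraction = (1.0000 × 56.077) / 226.955 = 56.077/226.955 = 0.2471.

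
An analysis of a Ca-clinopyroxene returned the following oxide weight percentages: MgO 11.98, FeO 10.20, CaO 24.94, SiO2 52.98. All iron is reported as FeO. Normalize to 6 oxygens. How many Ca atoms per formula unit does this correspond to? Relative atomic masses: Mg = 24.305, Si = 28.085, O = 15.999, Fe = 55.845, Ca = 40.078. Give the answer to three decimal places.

MgO (M=40.304): mol = 0.29724; Mg = 0.29724, O = 0.29724.
FeO (M=71.844): mol = 0.14197; Fe = 0.14197, O = 0.14197.
CaO (M=56.077): mol = 0.44475; Ca = 0.44475, O = 0.44475.
SiO2 (M=60.083): mol = 0.88178; Si = 0.88178, O = 1.76356.
ΣO = 2.64752; factor = 6/ΣO = 2.26627.
Ca apfu = 0.44475 × 2.26627 = 1.008.

1.008 Ca apfu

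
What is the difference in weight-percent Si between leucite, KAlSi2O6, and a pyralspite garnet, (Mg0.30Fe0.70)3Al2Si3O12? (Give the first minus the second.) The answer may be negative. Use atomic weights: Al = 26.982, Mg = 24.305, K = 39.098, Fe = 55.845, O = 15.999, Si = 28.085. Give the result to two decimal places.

7.79 percentage points

M(KAlSi2O6) = 218.244 g/mol, so wt% Si = 56.170/218.244 × 100 = 25.74%.
M((Mg0.30Fe0.70)3Al2Si3O12) = 469.356 g/mol, so wt% Si = 84.255/469.356 × 100 = 17.95%.
25.74 − 17.95 = 7.79 pp.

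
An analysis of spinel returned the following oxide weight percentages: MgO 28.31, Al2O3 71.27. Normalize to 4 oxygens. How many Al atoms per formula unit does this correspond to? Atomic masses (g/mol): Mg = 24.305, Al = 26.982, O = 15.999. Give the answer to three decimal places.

28.31 wt% MgO ÷ 40.304 g/mol = 0.70241 mol, giving 0.70241 Mg and 0.70241 O.
71.27 wt% Al2O3 ÷ 101.961 g/mol = 0.69899 mol, giving 1.39798 Al and 2.09697 O.
Oxygen sums to 2.79938; scaling by 4/2.79938 = 1.42889 puts the formula on 4 O.
Al: 1.39798 × 1.42889 = 1.998 atoms per formula unit.

1.998 Al apfu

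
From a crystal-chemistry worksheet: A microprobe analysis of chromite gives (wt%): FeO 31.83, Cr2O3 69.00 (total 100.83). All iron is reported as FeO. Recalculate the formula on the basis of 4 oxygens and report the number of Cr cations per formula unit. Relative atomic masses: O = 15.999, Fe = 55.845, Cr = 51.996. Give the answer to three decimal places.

2.012 Cr apfu

FeO (M=71.844): mol = 0.44304; Fe = 0.44304, O = 0.44304.
Cr2O3 (M=151.989): mol = 0.45398; Cr = 0.90796, O = 1.36194.
ΣO = 1.80498; factor = 4/ΣO = 2.21609.
Cr apfu = 0.90796 × 2.21609 = 2.012.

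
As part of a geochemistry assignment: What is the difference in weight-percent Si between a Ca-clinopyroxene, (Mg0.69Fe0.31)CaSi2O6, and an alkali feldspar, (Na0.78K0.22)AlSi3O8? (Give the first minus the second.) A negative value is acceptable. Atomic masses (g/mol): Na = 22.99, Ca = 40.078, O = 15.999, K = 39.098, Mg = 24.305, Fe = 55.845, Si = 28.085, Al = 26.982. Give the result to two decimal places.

Si in (Mg0.69Fe0.31)CaSi2O6: molar mass 226.324 g/mol; 2×28.085 = 56.170 g → 24.82 wt%.
Si in (Na0.78K0.22)AlSi3O8: molar mass 265.763 g/mol; 3×28.085 = 84.255 g → 31.70 wt%.
Difference = 24.82 − 31.70 = -6.88 percentage points.

-6.88 percentage points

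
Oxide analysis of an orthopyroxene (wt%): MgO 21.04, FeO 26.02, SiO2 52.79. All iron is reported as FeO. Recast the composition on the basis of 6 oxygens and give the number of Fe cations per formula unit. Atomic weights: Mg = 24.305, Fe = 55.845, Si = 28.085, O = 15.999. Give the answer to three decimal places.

21.04 wt% MgO ÷ 40.304 g/mol = 0.52203 mol, giving 0.52203 Mg and 0.52203 O.
26.02 wt% FeO ÷ 71.844 g/mol = 0.36217 mol, giving 0.36217 Fe and 0.36217 O.
52.79 wt% SiO2 ÷ 60.083 g/mol = 0.87862 mol, giving 0.87862 Si and 1.75724 O.
Oxygen sums to 2.64144; scaling by 6/2.64144 = 2.27149 puts the formula on 6 O.
Fe: 0.36217 × 2.27149 = 0.823 atoms per formula unit.

0.823 Fe apfu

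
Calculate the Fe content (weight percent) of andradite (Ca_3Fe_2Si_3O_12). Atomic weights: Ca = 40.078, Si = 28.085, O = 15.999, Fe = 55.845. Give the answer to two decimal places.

21.98 weight percent

M(Ca_3Fe_2Si_3O_12) = 508.167 g/mol.
Fe contributes 2 × 55.845 = 111.690 g per mole.
111.690/508.167 = 0.2198 → 21.98%.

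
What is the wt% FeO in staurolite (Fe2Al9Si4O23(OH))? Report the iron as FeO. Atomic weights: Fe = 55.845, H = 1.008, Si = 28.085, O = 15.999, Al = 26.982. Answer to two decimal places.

16.87 wt%

Molar mass of Fe2Al9Si4O23(OH) = 2·55.845 + 9·26.982 + 4·28.085 + 24·15.999 + 1·1.008 = 851.852 g/mol.
Each formula unit contains 2 Fe, equivalent to 2/1 = 2.0000 mol FeO.
M(FeO) = 1×55.845 + 1×15.999 = 71.844 g/mol.
Mass of FeO per formula unit = 2.0000 × 71.844 = 143.688 g.
FeO wt% = 143.688 / 851.852 × 100 = 16.87%.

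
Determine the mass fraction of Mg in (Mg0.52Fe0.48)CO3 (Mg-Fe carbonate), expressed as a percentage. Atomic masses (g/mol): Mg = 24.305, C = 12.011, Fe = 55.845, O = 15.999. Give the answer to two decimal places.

M((Mg0.52Fe0.48)CO3) = 99.452 g/mol.
Mg contributes 0.52 × 24.305 = 12.639 g per mole.
12.639/99.452 = 0.1271 → 12.71%.

12.71 mass %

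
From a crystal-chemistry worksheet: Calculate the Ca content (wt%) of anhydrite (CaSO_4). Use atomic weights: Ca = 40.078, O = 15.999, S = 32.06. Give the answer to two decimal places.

29.44 wt%

M(CaSO_4) = 136.134 g/mol.
Ca contributes 1 × 40.078 = 40.078 g per mole.
40.078/136.134 = 0.2944 → 29.44%.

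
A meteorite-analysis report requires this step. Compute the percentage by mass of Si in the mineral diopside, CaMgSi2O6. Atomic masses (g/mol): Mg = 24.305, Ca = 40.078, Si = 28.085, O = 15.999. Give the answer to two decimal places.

Formula mass = 1×40.078 + 1×24.305 + 2×28.085 + 6×15.999 = 216.547 g/mol, of which 56.170 g is Si.
So Si makes up 56.170/216.547 = 0.2594 of the mass, i.e. 25.94%.

25.94 wt%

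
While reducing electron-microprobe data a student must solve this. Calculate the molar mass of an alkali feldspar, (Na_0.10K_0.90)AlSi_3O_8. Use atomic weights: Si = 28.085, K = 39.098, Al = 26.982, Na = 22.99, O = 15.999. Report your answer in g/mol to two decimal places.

M = 0.10*22.99 + 0.90*39.098 + 1*26.982 + 3*28.085 + 8*15.999

276.72 g/mol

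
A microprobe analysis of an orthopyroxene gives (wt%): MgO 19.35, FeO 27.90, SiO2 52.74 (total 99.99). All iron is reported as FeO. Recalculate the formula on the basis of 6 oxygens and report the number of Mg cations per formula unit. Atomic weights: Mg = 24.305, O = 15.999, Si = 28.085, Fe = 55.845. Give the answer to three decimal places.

1.098 Mg apfu

19.35 wt% MgO ÷ 40.304 g/mol = 0.48010 mol, giving 0.48010 Mg and 0.48010 O.
27.90 wt% FeO ÷ 71.844 g/mol = 0.38834 mol, giving 0.38834 Fe and 0.38834 O.
52.74 wt% SiO2 ÷ 60.083 g/mol = 0.87779 mol, giving 0.87779 Si and 1.75558 O.
Oxygen sums to 2.62402; scaling by 6/2.62402 = 2.28657 puts the formula on 6 O.
Mg: 0.48010 × 2.28657 = 1.098 atoms per formula unit.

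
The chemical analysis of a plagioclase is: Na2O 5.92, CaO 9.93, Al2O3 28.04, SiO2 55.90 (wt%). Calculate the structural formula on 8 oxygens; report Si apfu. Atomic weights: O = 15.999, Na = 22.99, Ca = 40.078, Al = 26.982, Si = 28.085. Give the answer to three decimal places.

2.516 Si apfu

5.92 wt% Na2O ÷ 61.979 g/mol = 0.09552 mol, giving 0.19104 Na and 0.09552 O.
9.93 wt% CaO ÷ 56.077 g/mol = 0.17708 mol, giving 0.17708 Ca and 0.17708 O.
28.04 wt% Al2O3 ÷ 101.961 g/mol = 0.27501 mol, giving 0.55002 Al and 0.82503 O.
55.90 wt% SiO2 ÷ 60.083 g/mol = 0.93038 mol, giving 0.93038 Si and 1.86076 O.
Oxygen sums to 2.95839; scaling by 8/2.95839 = 2.70417 puts the formula on 8 O.
Si: 0.93038 × 2.70417 = 2.516 atoms per formula unit.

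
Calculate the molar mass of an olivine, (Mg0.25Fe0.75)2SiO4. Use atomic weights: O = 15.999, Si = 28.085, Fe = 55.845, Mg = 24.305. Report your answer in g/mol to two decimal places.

188.00 g/mol

The formula mass is the sum 0.50*24.305 + 1.50*55.845 + 1*28.085 + 4*15.999.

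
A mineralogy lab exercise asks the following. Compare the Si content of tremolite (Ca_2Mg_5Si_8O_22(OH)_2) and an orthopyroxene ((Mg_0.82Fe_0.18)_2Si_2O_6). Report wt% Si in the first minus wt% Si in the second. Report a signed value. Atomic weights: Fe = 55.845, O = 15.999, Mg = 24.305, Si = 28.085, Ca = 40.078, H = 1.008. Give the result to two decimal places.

1.18 percentage points

M(Ca_2Mg_5Si_8O_22(OH)_2) = 812.353 g/mol, so wt% Si = 224.680/812.353 × 100 = 27.66%.
M((Mg_0.82Fe_0.18)_2Si_2O_6) = 212.128 g/mol, so wt% Si = 56.170/212.128 × 100 = 26.48%.
27.66 − 26.48 = 1.18 pp.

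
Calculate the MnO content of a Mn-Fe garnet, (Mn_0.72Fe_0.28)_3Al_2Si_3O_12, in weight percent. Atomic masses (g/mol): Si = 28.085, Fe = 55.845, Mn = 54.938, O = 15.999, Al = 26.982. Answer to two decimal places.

Formula mass = 495.783 g/mol.
2.16 Mn → 2.1600 mol MnO per formula unit; M(MnO) = 70.937, so MnO mass = 153.224 g.
153.224/495.783 × 100 = 30.91 wt%.

30.91 wt%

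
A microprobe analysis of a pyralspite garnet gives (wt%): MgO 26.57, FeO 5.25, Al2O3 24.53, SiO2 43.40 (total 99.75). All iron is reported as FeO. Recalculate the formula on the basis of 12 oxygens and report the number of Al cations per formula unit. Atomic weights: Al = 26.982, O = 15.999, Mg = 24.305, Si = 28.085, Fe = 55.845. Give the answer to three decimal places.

26.57 wt% MgO ÷ 40.304 g/mol = 0.65924 mol, giving 0.65924 Mg and 0.65924 O.
5.25 wt% FeO ÷ 71.844 g/mol = 0.07307 mol, giving 0.07307 Fe and 0.07307 O.
24.53 wt% Al2O3 ÷ 101.961 g/mol = 0.24058 mol, giving 0.48116 Al and 0.72174 O.
43.40 wt% SiO2 ÷ 60.083 g/mol = 0.72233 mol, giving 0.72233 Si and 1.44466 O.
Oxygen sums to 2.89871; scaling by 12/2.89871 = 4.13977 puts the formula on 12 O.
Al: 0.48116 × 4.13977 = 1.992 atoms per formula unit.

1.992 Al apfu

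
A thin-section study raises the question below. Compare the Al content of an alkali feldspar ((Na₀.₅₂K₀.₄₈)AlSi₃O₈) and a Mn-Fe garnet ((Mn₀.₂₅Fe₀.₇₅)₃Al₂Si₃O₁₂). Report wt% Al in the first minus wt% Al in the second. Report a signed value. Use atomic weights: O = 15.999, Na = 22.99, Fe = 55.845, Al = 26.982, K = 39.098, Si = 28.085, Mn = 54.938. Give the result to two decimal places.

Al in (Na₀.₅₂K₀.₄₈)AlSi₃O₈: molar mass 269.951 g/mol; 1×26.982 = 26.982 g → 10.00 wt%.
Al in (Mn₀.₂₅Fe₀.₇₅)₃Al₂Si₃O₁₂: molar mass 497.062 g/mol; 2×26.982 = 53.964 g → 10.86 wt%.
Difference = 10.00 − 10.86 = -0.86 percentage points.

-0.86 percentage points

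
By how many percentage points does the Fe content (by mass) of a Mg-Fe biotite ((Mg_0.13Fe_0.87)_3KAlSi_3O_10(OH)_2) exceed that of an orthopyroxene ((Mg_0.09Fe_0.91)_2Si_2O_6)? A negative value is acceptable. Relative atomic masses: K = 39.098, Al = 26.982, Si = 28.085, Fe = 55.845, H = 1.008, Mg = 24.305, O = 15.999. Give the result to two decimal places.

M((Mg_0.13Fe_0.87)_3KAlSi_3O_10(OH)_2) = 499.573 g/mol, so wt% Fe = 145.755/499.573 × 100 = 29.18%.
M((Mg_0.09Fe_0.91)_2Si_2O_6) = 258.177 g/mol, so wt% Fe = 101.638/258.177 × 100 = 39.37%.
29.18 − 39.37 = -10.19 pp.

-10.19 percentage points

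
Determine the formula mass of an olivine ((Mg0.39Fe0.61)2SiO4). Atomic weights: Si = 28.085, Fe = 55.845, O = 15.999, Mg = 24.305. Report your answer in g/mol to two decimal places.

Mg: 0.78 × 24.305 = 18.9579
Fe: 1.22 × 55.845 = 68.1309
Si: 1 × 28.085 = 28.0850
O: 4 × 15.999 = 63.9960
Summing the contributions gives the formula mass.

179.17 g/mol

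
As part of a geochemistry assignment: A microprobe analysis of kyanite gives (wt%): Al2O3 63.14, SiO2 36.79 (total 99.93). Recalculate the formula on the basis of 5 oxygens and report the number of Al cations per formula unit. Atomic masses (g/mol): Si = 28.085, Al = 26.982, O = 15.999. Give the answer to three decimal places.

2.009 Al apfu

63.14 wt% Al2O3 ÷ 101.961 g/mol = 0.61926 mol, giving 1.23852 Al and 1.85778 O.
36.79 wt% SiO2 ÷ 60.083 g/mol = 0.61232 mol, giving 0.61232 Si and 1.22464 O.
Oxygen sums to 3.08242; scaling by 5/3.08242 = 1.62210 puts the formula on 5 O.
Al: 1.23852 × 1.62210 = 2.009 atoms per formula unit.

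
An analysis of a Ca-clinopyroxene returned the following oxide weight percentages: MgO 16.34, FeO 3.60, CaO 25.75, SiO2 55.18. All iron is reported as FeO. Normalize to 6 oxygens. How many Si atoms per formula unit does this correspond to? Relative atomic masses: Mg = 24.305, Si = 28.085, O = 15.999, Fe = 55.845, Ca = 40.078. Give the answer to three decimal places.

MgO (M=40.304): mol = 0.40542; Mg = 0.40542, O = 0.40542.
FeO (M=71.844): mol = 0.05011; Fe = 0.05011, O = 0.05011.
CaO (M=56.077): mol = 0.45919; Ca = 0.45919, O = 0.45919.
SiO2 (M=60.083): mol = 0.91840; Si = 0.91840, O = 1.83680.
ΣO = 2.75152; factor = 6/ΣO = 2.18061.
Si apfu = 0.91840 × 2.18061 = 2.003.

2.003 Si apfu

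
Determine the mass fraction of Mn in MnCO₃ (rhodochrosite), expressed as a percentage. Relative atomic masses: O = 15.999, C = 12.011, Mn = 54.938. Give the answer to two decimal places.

47.79 wt%

Molar mass of MnCO₃: 1·54.938 + 1·12.011 + 3·15.999 = 114.946 g/mol.
Mass of Mn per formula unit: 1 × 54.938 = 54.938 g.
Weight fraction Mn = 54.938 / 114.946 = 0.4779.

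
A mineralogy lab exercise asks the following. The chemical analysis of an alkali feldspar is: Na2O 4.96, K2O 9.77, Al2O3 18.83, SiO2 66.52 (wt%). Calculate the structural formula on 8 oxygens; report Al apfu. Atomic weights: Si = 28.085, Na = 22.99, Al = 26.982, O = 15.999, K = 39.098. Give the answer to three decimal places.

Na2O (M=61.979): mol = 0.08003; Na = 0.16006, O = 0.08003.
K2O (M=94.195): mol = 0.10372; K = 0.20744, O = 0.10372.
Al2O3 (M=101.961): mol = 0.18468; Al = 0.36936, O = 0.55404.
SiO2 (M=60.083): mol = 1.10714; Si = 1.10714, O = 2.21428.
ΣO = 2.95207; factor = 8/ΣO = 2.70996.
Al apfu = 0.36936 × 2.70996 = 1.001.

1.001 Al apfu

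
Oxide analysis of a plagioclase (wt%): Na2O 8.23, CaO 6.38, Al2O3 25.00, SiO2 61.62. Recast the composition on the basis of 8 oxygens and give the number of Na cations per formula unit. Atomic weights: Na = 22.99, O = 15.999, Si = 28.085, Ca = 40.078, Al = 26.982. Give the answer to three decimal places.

0.700 Na apfu

Na2O (M=61.979): mol = 0.13279; Na = 0.26558, O = 0.13279.
CaO (M=56.077): mol = 0.11377; Ca = 0.11377, O = 0.11377.
Al2O3 (M=101.961): mol = 0.24519; Al = 0.49038, O = 0.73557.
SiO2 (M=60.083): mol = 1.02558; Si = 1.02558, O = 2.05116.
ΣO = 3.03329; factor = 8/ΣO = 2.63740.
Na apfu = 0.26558 × 2.63740 = 0.700.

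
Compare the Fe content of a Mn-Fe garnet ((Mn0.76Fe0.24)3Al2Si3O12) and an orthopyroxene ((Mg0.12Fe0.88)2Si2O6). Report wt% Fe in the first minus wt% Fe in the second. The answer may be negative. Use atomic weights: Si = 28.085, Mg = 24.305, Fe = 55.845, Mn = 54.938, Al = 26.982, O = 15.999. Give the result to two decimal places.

-30.24 percentage points

Fe in (Mn0.76Fe0.24)3Al2Si3O12: molar mass 495.674 g/mol; 0.72×55.845 = 40.208 g → 8.11 wt%.
Fe in (Mg0.12Fe0.88)2Si2O6: molar mass 256.284 g/mol; 1.76×55.845 = 98.287 g → 38.35 wt%.
Difference = 8.11 − 38.35 = -30.24 percentage points.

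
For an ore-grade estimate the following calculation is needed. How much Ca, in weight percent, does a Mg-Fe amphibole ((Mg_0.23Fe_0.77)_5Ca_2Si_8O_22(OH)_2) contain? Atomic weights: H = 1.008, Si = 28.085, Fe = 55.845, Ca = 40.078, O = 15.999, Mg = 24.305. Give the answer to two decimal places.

8.58 weight percent

M((Mg_0.23Fe_0.77)_5Ca_2Si_8O_22(OH)_2) = 933.782 g/mol.
Ca contributes 2 × 40.078 = 80.156 g per mole.
80.156/933.782 = 0.0858 → 8.58%.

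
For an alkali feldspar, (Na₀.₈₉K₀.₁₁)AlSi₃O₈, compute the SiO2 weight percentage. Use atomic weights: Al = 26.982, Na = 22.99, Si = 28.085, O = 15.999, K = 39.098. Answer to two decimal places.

M((Na₀.₈₉K₀.₁₁)AlSi₃O₈) = 263.991 g/mol; M(SiO2) = 60.083 g/mol.
Moles SiO2 per formula unit = 3 Si ÷ 1 = 3.0000.
SiO2 fraction = (3.0000 × 60.083) / 263.991 = 180.249/263.991 = 0.6828.

68.28 wt%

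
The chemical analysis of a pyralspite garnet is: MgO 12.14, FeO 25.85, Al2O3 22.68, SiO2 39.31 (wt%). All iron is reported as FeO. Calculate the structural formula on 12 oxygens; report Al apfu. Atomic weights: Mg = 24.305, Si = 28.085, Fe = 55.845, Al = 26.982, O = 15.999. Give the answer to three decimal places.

2.025 Al apfu

12.14 wt% MgO ÷ 40.304 g/mol = 0.30121 mol, giving 0.30121 Mg and 0.30121 O.
25.85 wt% FeO ÷ 71.844 g/mol = 0.35981 mol, giving 0.35981 Fe and 0.35981 O.
22.68 wt% Al2O3 ÷ 101.961 g/mol = 0.22244 mol, giving 0.44488 Al and 0.66732 O.
39.31 wt% SiO2 ÷ 60.083 g/mol = 0.65426 mol, giving 0.65426 Si and 1.30852 O.
Oxygen sums to 2.63686; scaling by 12/2.63686 = 4.55087 puts the formula on 12 O.
Al: 0.44488 × 4.55087 = 2.025 atoms per formula unit.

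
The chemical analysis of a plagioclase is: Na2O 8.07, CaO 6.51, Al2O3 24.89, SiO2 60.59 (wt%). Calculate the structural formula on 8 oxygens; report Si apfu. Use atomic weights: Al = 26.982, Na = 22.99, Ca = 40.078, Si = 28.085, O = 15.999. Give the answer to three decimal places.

2.693 Si apfu

Na2O (M=61.979): mol = 0.13021; Na = 0.26042, O = 0.13021.
CaO (M=56.077): mol = 0.11609; Ca = 0.11609, O = 0.11609.
Al2O3 (M=101.961): mol = 0.24411; Al = 0.48822, O = 0.73233.
SiO2 (M=60.083): mol = 1.00844; Si = 1.00844, O = 2.01688.
ΣO = 2.99551; factor = 8/ΣO = 2.67066.
Si apfu = 1.00844 × 2.67066 = 2.693.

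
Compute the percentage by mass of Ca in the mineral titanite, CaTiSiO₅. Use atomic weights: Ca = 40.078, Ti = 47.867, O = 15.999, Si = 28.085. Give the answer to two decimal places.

20.45 wt%

Molar mass of CaTiSiO₅: 1·40.078 + 1·47.867 + 1·28.085 + 5·15.999 = 196.025 g/mol.
Mass of Ca per formula unit: 1 × 40.078 = 40.078 g.
Weight fraction Ca = 40.078 / 196.025 = 0.2045.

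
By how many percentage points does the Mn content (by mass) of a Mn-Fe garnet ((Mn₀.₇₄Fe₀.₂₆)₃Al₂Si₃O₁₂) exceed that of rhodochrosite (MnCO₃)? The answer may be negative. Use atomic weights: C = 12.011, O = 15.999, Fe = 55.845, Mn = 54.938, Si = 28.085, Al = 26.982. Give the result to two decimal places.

-23.19 percentage points

First mineral: 121.962 g Mn in 495.728 g formula = 24.60 wt% Mn.
Second mineral: 54.938 g Mn in 114.946 g formula = 47.79 wt% Mn.
24.60% − 47.79% gives a difference of -23.19 percentage points.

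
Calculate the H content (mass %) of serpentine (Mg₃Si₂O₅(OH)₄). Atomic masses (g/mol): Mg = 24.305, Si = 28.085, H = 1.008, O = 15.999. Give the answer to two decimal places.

Formula mass = 3·24.305 + 2·28.085 + 9·15.999 + 4·1.008 = 277.108 g/mol, of which 4.032 g is H.
So H makes up 4.032/277.108 = 0.0146 of the mass, i.e. 1.46%.

1.46 mass %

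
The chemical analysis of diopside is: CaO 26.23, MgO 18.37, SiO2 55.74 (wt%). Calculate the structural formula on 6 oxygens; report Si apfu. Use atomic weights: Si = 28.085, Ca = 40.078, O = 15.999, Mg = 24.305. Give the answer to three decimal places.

26.23 wt% CaO ÷ 56.077 g/mol = 0.46775 mol, giving 0.46775 Ca and 0.46775 O.
18.37 wt% MgO ÷ 40.304 g/mol = 0.45579 mol, giving 0.45579 Mg and 0.45579 O.
55.74 wt% SiO2 ÷ 60.083 g/mol = 0.92772 mol, giving 0.92772 Si and 1.85544 O.
Oxygen sums to 2.77898; scaling by 6/2.77898 = 2.15907 puts the formula on 6 O.
Si: 0.92772 × 2.15907 = 2.003 atoms per formula unit.

2.003 Si apfu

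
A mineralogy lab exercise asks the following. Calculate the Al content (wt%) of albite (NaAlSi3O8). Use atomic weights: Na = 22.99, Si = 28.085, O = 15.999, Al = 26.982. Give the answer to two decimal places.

10.29 wt%

Formula mass = 1*22.99 + 1*26.982 + 3*28.085 + 8*15.999 = 262.219 g/mol, of which 26.982 g is Al.
So Al makes up 26.982/262.219 = 0.1029 of the mass, i.e. 10.29%.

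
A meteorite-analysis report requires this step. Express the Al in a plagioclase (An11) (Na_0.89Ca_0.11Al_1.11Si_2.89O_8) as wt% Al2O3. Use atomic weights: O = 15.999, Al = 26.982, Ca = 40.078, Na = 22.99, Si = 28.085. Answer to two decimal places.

21.44 wt%

M(Na_0.89Ca_0.11Al_1.11Si_2.89O_8) = 263.977 g/mol; M(Al2O3) = 101.961 g/mol.
Moles Al2O3 per formula unit = 1.11 Al ÷ 2 = 0.5550.
Al2O3 fraction = (0.5550 × 101.961) / 263.977 = 56.588/263.977 = 0.2144.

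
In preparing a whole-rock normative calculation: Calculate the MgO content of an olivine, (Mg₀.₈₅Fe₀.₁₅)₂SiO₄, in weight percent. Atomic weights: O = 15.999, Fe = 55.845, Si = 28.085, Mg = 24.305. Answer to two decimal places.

Molar mass of (Mg₀.₈₅Fe₀.₁₅)₂SiO₄ = 1.70×24.305 + 0.30×55.845 + 1×28.085 + 4×15.999 = 150.153 g/mol.
Each formula unit contains 1.70 Mg, equivalent to 1.70/1 = 1.7000 mol MgO.
M(MgO) = 1×24.305 + 1×15.999 = 40.304 g/mol.
Mass of MgO per formula unit = 1.7000 × 40.304 = 68.517 g.
MgO wt% = 68.517 / 150.153 × 100 = 45.63%.

45.63 wt%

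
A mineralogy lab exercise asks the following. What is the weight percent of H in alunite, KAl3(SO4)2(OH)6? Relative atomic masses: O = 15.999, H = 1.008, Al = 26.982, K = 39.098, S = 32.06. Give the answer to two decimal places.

Formula mass = 1×39.098 + 3×26.982 + 2×32.06 + 14×15.999 + 6×1.008 = 414.198 g/mol, of which 6.048 g is H.
So H makes up 6.048/414.198 = 0.0146 of the mass, i.e. 1.46%.

1.46 mass %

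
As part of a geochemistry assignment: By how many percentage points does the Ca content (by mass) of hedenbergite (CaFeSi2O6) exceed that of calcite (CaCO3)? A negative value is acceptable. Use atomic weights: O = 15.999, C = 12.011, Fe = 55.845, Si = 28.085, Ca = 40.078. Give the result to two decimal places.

-23.89 percentage points

First mineral: 40.078 g Ca in 248.087 g formula = 16.15 wt% Ca.
Second mineral: 40.078 g Ca in 100.086 g formula = 40.04 wt% Ca.
16.15% − 40.04% gives a difference of -23.89 percentage points.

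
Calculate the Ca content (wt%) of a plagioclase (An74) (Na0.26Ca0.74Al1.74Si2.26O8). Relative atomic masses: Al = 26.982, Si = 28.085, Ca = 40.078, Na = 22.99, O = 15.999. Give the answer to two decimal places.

10.82 wt%

Formula mass = 0.26×22.99 + 0.74×40.078 + 1.74×26.982 + 2.26×28.085 + 8×15.999 = 274.048 g/mol, of which 29.658 g is Ca.
So Ca makes up 29.658/274.048 = 0.1082 of the mass, i.e. 10.82%.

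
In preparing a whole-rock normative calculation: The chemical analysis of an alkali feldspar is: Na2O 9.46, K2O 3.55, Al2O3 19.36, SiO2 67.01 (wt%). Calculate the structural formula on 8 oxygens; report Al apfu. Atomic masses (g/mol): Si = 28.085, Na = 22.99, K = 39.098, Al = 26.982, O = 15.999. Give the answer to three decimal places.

9.46 wt% Na2O ÷ 61.979 g/mol = 0.15263 mol, giving 0.30526 Na and 0.15263 O.
3.55 wt% K2O ÷ 94.195 g/mol = 0.03769 mol, giving 0.07538 K and 0.03769 O.
19.36 wt% Al2O3 ÷ 101.961 g/mol = 0.18988 mol, giving 0.37976 Al and 0.56964 O.
67.01 wt% SiO2 ÷ 60.083 g/mol = 1.11529 mol, giving 1.11529 Si and 2.23058 O.
Oxygen sums to 2.99054; scaling by 8/2.99054 = 2.67510 puts the formula on 8 O.
Al: 0.37976 × 2.67510 = 1.016 atoms per formula unit.

1.016 Al apfu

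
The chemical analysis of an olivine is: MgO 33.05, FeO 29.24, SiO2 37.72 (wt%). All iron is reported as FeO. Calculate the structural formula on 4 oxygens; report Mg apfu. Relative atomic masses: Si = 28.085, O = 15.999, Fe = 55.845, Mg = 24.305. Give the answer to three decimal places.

1.321 Mg apfu

MgO: 33.05/40.304 = 0.82002 mol → 0.82002 mol Mg, 0.82002 mol O.
FeO: 29.24/71.844 = 0.40699 mol → 0.40699 mol Fe, 0.40699 mol O.
SiO2: 37.72/60.083 = 0.62780 mol → 0.62780 mol Si, 1.25560 mol O.
Total oxygen = 2.48261 mol. Normalization factor = 4/2.48261 = 1.61121.
Mg per 4 O = 0.82002 × 1.61121 = 1.321.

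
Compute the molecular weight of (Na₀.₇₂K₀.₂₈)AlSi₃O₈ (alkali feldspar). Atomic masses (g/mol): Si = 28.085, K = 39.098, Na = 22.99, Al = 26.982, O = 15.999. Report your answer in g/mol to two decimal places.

Na: 0.72 × 22.99 = 16.5528
K: 0.28 × 39.098 = 10.9474
Al: 1 × 26.982 = 26.9820
Si: 3 × 28.085 = 84.2550
O: 8 × 15.999 = 127.9920
Summing the contributions gives the formula mass.

266.73 g/mol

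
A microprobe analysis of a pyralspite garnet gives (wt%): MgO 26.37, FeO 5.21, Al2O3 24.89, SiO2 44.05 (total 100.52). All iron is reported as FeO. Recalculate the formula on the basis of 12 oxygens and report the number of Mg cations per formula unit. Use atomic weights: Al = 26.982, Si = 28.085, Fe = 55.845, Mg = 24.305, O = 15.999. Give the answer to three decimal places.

2.684 Mg apfu

MgO: 26.37/40.304 = 0.65428 mol → 0.65428 mol Mg, 0.65428 mol O.
FeO: 5.21/71.844 = 0.07252 mol → 0.07252 mol Fe, 0.07252 mol O.
Al2O3: 24.89/101.961 = 0.24411 mol → 0.48822 mol Al, 0.73233 mol O.
SiO2: 44.05/60.083 = 0.73315 mol → 0.73315 mol Si, 1.46630 mol O.
Total oxygen = 2.92543 mol. Normalization factor = 12/2.92543 = 4.10196.
Mg per 12 O = 0.65428 × 4.10196 = 2.684.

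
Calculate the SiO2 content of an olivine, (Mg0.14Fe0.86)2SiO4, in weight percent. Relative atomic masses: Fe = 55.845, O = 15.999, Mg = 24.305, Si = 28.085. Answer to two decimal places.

30.82 wt%

M((Mg0.14Fe0.86)2SiO4) = 194.940 g/mol; M(SiO2) = 60.083 g/mol.
Moles SiO2 per formula unit = 1 Si ÷ 1 = 1.0000.
SiO2 fraction = (1.0000 × 60.083) / 194.940 = 60.083/194.940 = 0.3082.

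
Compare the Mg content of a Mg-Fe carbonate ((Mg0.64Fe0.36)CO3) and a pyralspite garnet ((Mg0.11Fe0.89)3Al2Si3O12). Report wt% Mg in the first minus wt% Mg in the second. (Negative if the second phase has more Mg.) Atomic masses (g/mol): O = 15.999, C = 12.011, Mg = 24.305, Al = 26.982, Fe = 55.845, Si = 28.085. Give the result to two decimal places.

14.61 percentage points

Mg in (Mg0.64Fe0.36)CO3: molar mass 95.667 g/mol; 0.64×24.305 = 15.555 g → 16.26 wt%.
Mg in (Mg0.11Fe0.89)3Al2Si3O12: molar mass 487.334 g/mol; 0.33×24.305 = 8.021 g → 1.65 wt%.
Difference = 16.26 − 1.65 = 14.61 percentage points.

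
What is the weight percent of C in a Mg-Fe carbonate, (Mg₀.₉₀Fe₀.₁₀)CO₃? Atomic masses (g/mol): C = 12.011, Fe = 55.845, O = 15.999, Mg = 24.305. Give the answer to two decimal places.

13.73 mass %

Molar mass of (Mg₀.₉₀Fe₀.₁₀)CO₃: 0.90*24.305 + 0.10*55.845 + 1*12.011 + 3*15.999 = 87.467 g/mol.
Mass of C per formula unit: 1 × 12.011 = 12.011 g.
Weight fraction C = 12.011 / 87.467 = 0.1373.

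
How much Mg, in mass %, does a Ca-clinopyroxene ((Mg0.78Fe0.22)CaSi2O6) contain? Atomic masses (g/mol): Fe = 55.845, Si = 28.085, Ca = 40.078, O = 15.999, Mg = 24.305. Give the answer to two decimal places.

8.48 mass %

Formula mass = 0.78×24.305 + 0.22×55.845 + 1×40.078 + 2×28.085 + 6×15.999 = 223.486 g/mol, of which 18.958 g is Mg.
So Mg makes up 18.958/223.486 = 0.0848 of the mass, i.e. 8.48%.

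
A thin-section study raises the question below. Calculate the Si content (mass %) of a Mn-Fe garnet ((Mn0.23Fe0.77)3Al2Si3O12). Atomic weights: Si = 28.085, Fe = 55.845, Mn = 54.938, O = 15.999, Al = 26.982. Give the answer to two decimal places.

Formula mass = 0.69·54.938 + 2.31·55.845 + 2·26.982 + 3·28.085 + 12·15.999 = 497.116 g/mol, of which 84.255 g is Si.
So Si makes up 84.255/497.116 = 0.1695 of the mass, i.e. 16.95%.

16.95 mass %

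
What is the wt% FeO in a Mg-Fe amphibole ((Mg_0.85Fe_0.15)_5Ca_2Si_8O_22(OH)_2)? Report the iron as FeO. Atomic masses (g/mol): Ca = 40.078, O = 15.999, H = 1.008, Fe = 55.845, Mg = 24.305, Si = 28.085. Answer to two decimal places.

M((Mg_0.85Fe_0.15)_5Ca_2Si_8O_22(OH)_2) = 836.008 g/mol; M(FeO) = 71.844 g/mol.
Moles FeO per formula unit = 0.75 Fe ÷ 1 = 0.7500.
FeO fraction = (0.7500 × 71.844) / 836.008 = 53.883/836.008 = 0.0645.

6.45 wt%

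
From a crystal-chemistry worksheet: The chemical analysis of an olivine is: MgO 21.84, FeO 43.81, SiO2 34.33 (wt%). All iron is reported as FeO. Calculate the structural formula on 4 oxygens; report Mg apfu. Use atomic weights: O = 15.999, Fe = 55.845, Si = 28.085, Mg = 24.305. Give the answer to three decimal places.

0.945 Mg apfu

21.84 wt% MgO ÷ 40.304 g/mol = 0.54188 mol, giving 0.54188 Mg and 0.54188 O.
43.81 wt% FeO ÷ 71.844 g/mol = 0.60979 mol, giving 0.60979 Fe and 0.60979 O.
34.33 wt% SiO2 ÷ 60.083 g/mol = 0.57138 mol, giving 0.57138 Si and 1.14276 O.
Oxygen sums to 2.29443; scaling by 4/2.29443 = 1.74335 puts the formula on 4 O.
Mg: 0.54188 × 1.74335 = 0.945 atoms per formula unit.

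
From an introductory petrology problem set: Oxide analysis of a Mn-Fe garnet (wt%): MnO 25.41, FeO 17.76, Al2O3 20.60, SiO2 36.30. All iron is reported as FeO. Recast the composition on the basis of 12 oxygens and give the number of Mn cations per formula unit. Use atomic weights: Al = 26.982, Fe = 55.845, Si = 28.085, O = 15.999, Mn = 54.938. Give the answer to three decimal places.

1.776 Mn apfu

25.41 wt% MnO ÷ 70.937 g/mol = 0.35821 mol, giving 0.35821 Mn and 0.35821 O.
17.76 wt% FeO ÷ 71.844 g/mol = 0.24720 mol, giving 0.24720 Fe and 0.24720 O.
20.60 wt% Al2O3 ÷ 101.961 g/mol = 0.20204 mol, giving 0.40408 Al and 0.60612 O.
36.30 wt% SiO2 ÷ 60.083 g/mol = 0.60416 mol, giving 0.60416 Si and 1.20832 O.
Oxygen sums to 2.41985; scaling by 12/2.41985 = 4.95899 puts the formula on 12 O.
Mn: 0.35821 × 4.95899 = 1.776 atoms per formula unit.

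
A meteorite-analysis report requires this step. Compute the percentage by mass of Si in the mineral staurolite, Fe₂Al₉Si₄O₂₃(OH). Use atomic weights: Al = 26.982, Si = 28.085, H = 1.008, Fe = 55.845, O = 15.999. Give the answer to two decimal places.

M(Fe₂Al₉Si₄O₂₃(OH)) = 851.852 g/mol.
Si contributes 4 × 28.085 = 112.340 g per mole.
112.340/851.852 = 0.1319 → 13.19%.

13.19 mass %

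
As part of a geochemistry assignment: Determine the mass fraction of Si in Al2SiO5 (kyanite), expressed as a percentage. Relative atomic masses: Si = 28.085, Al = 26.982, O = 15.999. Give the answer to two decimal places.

Formula mass = 2·26.982 + 1·28.085 + 5·15.999 = 162.044 g/mol, of which 28.085 g is Si.
So Si makes up 28.085/162.044 = 0.1733 of the mass, i.e. 17.33%.

17.33 mass %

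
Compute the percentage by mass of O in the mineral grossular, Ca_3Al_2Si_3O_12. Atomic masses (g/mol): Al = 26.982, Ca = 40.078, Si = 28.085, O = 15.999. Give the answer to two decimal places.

Formula mass = 3*40.078 + 2*26.982 + 3*28.085 + 12*15.999 = 450.441 g/mol, of which 191.988 g is O.
So O makes up 191.988/450.441 = 0.4262 of the mass, i.e. 42.62%.

42.62 wt%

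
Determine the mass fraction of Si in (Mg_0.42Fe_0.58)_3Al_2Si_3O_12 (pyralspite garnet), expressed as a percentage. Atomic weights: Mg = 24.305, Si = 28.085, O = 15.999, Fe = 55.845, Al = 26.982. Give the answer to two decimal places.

Formula mass = 1.26*24.305 + 1.74*55.845 + 2*26.982 + 3*28.085 + 12*15.999 = 458.002 g/mol, of which 84.255 g is Si.
So Si makes up 84.255/458.002 = 0.1840 of the mass, i.e. 18.40%.

18.40 weight percent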